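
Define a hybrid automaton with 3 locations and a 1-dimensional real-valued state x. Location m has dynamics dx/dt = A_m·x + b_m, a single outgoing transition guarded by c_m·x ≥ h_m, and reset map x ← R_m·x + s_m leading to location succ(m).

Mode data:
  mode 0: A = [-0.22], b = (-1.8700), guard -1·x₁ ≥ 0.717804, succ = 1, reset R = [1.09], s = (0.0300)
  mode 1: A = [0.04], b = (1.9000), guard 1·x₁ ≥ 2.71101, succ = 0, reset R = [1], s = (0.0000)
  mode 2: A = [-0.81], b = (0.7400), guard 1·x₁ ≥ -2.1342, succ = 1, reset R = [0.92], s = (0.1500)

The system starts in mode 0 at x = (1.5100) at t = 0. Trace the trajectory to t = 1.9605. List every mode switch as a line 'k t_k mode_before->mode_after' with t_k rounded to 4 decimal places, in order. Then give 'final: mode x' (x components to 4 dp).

1 1.1443 0->1
final: 1 0.7990

Mode 0: guard c·x = 0.7178 hit at Δt = 1.1443 (t = 1.1443), x⁻ = (-0.7178) → reset → x⁺ = (-0.7524), jump to mode 1
Mode 1: flow for 0.8162 to horizon, guard not reached → x = (0.7990)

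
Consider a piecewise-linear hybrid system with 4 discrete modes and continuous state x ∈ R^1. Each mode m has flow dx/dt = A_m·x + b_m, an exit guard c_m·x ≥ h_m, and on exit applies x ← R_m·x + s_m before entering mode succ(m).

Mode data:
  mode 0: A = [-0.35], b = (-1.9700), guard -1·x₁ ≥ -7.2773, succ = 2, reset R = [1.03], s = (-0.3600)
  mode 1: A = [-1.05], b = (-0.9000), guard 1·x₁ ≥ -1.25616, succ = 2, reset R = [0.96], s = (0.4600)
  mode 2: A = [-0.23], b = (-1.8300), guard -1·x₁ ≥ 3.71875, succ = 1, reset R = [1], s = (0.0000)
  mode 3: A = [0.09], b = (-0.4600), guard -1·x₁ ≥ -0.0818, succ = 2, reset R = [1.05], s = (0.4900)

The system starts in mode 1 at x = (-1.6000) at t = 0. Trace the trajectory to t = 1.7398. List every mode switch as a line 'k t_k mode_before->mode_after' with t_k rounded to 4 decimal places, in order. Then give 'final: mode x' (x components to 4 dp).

Mode 1: guard c·x = -1.2562 hit at Δt = 0.5919 (t = 0.5919), x⁻ = (-1.2562) → reset → x⁺ = (-0.7459), jump to mode 2
Mode 2: flow for 1.1479 to horizon, guard not reached → x = (-2.4191)

1 0.5919 1->2
final: 2 -2.4191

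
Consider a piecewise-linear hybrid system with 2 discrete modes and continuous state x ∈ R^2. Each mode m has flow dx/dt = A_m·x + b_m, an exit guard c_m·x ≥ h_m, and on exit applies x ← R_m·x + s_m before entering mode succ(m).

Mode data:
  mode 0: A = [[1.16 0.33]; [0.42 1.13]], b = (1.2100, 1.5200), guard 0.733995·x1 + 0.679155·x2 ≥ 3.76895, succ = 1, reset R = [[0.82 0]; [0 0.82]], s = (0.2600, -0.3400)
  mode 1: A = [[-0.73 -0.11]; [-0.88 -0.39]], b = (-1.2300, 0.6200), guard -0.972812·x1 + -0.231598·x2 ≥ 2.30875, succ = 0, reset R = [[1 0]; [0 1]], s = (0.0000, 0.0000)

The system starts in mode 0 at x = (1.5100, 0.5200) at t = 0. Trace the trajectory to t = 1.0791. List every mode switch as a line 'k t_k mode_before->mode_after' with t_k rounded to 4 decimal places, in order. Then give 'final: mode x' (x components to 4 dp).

Mode 0: guard c·x = 3.7689 hit at Δt = 0.4021 (t = 0.4021), x⁻ = (3.2221, 2.0672) → reset → x⁺ = (2.9021, 1.3551), jump to mode 1
Mode 1: flow for 0.6770 to horizon, guard not reached → x = (1.0695, 0.4329)

1 0.4021 0->1
final: 1 1.0695 0.4329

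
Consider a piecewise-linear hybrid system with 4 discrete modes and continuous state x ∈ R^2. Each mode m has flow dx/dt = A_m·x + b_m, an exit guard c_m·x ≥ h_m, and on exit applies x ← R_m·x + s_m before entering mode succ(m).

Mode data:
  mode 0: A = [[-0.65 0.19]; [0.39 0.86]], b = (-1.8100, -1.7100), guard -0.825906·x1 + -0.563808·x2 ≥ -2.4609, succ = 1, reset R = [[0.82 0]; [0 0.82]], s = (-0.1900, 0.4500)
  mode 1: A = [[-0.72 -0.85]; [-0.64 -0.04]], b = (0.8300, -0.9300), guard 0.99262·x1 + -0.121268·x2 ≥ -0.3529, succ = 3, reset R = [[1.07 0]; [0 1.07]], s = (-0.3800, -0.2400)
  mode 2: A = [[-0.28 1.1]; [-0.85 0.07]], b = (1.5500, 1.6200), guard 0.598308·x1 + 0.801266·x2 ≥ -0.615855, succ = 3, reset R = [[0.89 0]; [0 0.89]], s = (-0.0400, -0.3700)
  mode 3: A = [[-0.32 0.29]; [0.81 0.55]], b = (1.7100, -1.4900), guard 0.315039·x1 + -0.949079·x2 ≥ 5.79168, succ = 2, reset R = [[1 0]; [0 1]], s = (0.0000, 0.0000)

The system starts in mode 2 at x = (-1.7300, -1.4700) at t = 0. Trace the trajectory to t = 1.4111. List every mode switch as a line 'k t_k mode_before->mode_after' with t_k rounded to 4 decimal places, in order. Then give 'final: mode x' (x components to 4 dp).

Mode 2: guard c·x = -0.6159 hit at Δt = 0.5356 (t = 0.5356), x⁻ = (-1.0872, 0.0432) → reset → x⁺ = (-1.0076, -0.3315), jump to mode 3
Mode 3: flow for 0.8755 to horizon, guard not reached → x = (0.2176, -2.5484)

1 0.5356 2->3
final: 3 0.2176 -2.5484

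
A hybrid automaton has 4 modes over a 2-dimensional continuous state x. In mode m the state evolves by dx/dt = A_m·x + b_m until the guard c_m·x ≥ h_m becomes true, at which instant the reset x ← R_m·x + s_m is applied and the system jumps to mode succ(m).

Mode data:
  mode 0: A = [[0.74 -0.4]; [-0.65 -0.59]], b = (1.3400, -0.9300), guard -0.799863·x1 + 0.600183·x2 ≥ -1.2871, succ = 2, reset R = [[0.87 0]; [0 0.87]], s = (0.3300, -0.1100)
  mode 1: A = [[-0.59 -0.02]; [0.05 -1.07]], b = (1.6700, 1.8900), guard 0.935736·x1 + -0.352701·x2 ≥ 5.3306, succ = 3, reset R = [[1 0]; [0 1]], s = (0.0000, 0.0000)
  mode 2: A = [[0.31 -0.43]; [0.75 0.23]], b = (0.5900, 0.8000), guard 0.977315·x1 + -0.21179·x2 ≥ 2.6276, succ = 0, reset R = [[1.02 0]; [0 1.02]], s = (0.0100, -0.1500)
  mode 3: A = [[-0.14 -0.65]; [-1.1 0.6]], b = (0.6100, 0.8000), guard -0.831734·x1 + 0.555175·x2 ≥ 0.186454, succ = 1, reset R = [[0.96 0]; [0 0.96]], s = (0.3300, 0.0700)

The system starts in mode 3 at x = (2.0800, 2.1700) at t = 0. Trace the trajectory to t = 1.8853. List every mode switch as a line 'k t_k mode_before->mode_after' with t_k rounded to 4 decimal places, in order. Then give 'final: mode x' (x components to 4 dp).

1 0.7008 3->1
final: 1 2.1898 1.9878

Mode 3: guard c·x = 0.1865 hit at Δt = 0.7008 (t = 0.7008), x⁻ = (1.3371, 2.3390) → reset → x⁺ = (1.6136, 2.3154), jump to mode 1
Mode 1: flow for 1.1845 to horizon, guard not reached → x = (2.1898, 1.9878)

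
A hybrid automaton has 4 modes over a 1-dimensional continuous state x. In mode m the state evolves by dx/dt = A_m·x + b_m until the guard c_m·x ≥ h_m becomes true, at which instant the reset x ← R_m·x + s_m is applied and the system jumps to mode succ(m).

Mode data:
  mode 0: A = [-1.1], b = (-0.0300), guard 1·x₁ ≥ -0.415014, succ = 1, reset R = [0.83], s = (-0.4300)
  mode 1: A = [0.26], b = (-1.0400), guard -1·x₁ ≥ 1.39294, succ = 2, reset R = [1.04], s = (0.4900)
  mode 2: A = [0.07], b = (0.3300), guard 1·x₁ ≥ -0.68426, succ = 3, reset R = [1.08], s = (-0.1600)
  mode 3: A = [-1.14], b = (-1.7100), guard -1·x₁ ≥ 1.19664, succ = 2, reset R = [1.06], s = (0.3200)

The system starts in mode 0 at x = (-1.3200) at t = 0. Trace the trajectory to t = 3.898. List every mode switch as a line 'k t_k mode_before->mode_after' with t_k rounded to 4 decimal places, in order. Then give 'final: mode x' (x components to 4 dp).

1 1.0947 0->1
2 1.5632 1->2
3 2.5706 2->3
4 3.1703 3->2
final: 2 -0.7516

Mode 0: guard c·x = -0.4150 hit at Δt = 1.0947 (t = 1.0947), x⁻ = (-0.4150) → reset → x⁺ = (-0.7745), jump to mode 1
Mode 1: guard c·x = 1.3929 hit at Δt = 0.4685 (t = 1.5632), x⁻ = (-1.3929) → reset → x⁺ = (-0.9587), jump to mode 2
Mode 2: guard c·x = -0.6843 hit at Δt = 1.0074 (t = 2.5706), x⁻ = (-0.6843) → reset → x⁺ = (-0.8990), jump to mode 3
Mode 3: guard c·x = 1.1966 hit at Δt = 0.5997 (t = 3.1703), x⁻ = (-1.1966) → reset → x⁺ = (-0.9484), jump to mode 2
Mode 2: flow for 0.7277 to horizon, guard not reached → x = (-0.7516)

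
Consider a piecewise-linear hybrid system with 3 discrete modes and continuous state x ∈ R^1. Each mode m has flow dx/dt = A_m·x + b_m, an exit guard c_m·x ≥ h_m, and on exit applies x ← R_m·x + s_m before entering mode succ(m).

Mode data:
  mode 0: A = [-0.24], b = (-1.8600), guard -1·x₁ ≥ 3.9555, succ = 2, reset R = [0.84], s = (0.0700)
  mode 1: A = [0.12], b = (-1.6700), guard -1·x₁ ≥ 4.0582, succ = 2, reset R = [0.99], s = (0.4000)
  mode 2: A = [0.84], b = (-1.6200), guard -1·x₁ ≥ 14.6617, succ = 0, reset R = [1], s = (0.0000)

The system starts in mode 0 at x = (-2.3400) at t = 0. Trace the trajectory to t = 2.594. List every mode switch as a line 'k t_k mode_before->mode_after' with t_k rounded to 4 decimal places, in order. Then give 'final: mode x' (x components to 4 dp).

1 1.4779 0->2
final: 2 -11.3024

Mode 0: guard c·x = 3.9555 hit at Δt = 1.4779 (t = 1.4779), x⁻ = (-3.9555) → reset → x⁺ = (-3.2526), jump to mode 2
Mode 2: flow for 1.1161 to horizon, guard not reached → x = (-11.3024)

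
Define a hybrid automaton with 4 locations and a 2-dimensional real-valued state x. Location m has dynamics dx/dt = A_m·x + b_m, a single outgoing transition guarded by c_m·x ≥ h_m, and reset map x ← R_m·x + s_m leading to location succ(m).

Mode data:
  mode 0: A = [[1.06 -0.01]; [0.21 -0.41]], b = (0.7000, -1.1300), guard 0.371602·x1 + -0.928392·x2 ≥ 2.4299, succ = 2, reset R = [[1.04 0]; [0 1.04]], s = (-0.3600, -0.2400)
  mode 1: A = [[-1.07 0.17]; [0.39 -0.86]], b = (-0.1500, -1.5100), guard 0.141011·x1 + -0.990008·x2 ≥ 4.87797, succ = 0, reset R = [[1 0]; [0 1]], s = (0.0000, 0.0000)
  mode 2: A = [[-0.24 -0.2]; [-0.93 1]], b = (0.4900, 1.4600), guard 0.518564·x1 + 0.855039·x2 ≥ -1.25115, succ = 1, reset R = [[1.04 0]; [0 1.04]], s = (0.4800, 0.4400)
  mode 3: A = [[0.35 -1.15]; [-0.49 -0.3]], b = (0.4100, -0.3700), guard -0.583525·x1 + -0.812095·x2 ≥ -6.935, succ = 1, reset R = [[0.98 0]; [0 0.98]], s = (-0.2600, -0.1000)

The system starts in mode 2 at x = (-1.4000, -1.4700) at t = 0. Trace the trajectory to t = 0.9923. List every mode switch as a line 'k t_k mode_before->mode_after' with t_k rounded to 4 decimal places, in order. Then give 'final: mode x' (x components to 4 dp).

1 0.4316 2->1
final: 1 -0.4087 -1.0422

Mode 2: guard c·x = -1.2511 hit at Δt = 0.4316 (t = 0.4316), x⁻ = (-0.9649, -0.8780) → reset → x⁺ = (-0.5235, -0.4732), jump to mode 1
Mode 1: flow for 0.5607 to horizon, guard not reached → x = (-0.4087, -1.0422)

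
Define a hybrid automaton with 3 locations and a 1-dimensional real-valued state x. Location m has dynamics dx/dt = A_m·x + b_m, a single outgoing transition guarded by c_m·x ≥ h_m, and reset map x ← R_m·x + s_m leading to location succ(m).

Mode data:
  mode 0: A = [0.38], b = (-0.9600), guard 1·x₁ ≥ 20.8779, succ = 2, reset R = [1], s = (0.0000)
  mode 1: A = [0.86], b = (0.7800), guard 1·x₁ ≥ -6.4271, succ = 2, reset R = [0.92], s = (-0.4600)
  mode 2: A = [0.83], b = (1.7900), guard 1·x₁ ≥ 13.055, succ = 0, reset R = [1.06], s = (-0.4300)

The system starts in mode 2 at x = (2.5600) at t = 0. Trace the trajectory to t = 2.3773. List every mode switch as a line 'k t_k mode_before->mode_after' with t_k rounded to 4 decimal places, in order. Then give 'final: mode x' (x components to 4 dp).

Mode 2: guard c·x = 13.0550 hit at Δt = 1.4108 (t = 1.4108), x⁻ = (13.0550) → reset → x⁺ = (13.4083), jump to mode 0
Mode 0: flow for 0.9665 to horizon, guard not reached → x = (18.2376)

1 1.4108 2->0
final: 0 18.2376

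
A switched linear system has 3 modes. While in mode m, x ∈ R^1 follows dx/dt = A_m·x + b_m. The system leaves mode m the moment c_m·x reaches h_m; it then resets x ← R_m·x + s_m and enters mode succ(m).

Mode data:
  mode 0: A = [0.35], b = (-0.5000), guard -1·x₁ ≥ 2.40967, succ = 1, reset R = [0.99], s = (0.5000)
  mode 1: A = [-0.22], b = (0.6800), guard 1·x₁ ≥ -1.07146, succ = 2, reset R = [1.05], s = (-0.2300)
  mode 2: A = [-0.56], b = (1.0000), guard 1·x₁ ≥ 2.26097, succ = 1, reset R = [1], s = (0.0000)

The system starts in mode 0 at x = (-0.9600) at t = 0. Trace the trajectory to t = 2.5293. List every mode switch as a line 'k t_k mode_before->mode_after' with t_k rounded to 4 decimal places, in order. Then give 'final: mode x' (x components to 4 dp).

Mode 0: guard c·x = 2.4097 hit at Δt = 1.3552 (t = 1.3552), x⁻ = (-2.4097) → reset → x⁺ = (-1.8856), jump to mode 1
Mode 1: guard c·x = -1.0715 hit at Δt = 0.8120 (t = 2.1672), x⁻ = (-1.0715) → reset → x⁺ = (-1.3550), jump to mode 2
Mode 2: flow for 0.3621 to horizon, guard not reached → x = (-0.7786)

1 1.3552 0->1
2 2.1672 1->2
final: 2 -0.7786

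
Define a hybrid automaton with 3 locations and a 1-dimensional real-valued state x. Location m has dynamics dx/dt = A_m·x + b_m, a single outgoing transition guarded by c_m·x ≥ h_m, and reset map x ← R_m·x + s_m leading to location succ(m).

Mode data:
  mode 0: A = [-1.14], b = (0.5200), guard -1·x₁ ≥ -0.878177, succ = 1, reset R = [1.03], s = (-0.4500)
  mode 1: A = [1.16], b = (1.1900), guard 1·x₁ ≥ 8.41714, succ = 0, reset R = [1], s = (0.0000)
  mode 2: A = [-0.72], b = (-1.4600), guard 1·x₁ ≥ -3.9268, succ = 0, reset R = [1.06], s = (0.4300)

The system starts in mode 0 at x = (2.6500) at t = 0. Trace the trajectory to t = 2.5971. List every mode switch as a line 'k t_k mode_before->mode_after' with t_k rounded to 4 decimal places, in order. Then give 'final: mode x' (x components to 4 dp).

1 1.4459 0->1
final: 1 4.6018

Mode 0: guard c·x = -0.8782 hit at Δt = 1.4459 (t = 1.4459), x⁻ = (0.8782) → reset → x⁺ = (0.4545), jump to mode 1
Mode 1: flow for 1.1512 to horizon, guard not reached → x = (4.6018)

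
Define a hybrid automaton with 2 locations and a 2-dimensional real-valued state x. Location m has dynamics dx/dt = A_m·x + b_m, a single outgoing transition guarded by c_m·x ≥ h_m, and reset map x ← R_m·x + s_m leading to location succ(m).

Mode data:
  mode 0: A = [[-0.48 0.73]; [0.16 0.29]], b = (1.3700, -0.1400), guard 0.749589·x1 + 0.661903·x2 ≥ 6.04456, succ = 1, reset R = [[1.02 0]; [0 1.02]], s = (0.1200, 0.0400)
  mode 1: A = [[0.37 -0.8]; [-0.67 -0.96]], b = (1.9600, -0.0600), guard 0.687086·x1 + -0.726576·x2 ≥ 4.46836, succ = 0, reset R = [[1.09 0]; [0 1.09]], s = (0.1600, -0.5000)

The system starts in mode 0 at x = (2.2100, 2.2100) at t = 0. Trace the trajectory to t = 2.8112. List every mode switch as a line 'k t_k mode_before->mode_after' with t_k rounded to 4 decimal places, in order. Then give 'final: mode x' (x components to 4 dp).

1 1.3076 0->1
2 2.0041 1->0
final: 0 5.9074 0.3292

Mode 0: guard c·x = 6.0446 hit at Δt = 1.3076 (t = 1.3076), x⁻ = (4.6559, 3.8595) → reset → x⁺ = (4.8690, 3.9766), jump to mode 1
Mode 1: guard c·x = 4.4684 hit at Δt = 0.6965 (t = 2.0041), x⁻ = (6.6040, 0.0952) → reset → x⁺ = (7.3584, -0.3963), jump to mode 0
Mode 0: flow for 0.8071 to horizon, guard not reached → x = (5.9074, 0.3292)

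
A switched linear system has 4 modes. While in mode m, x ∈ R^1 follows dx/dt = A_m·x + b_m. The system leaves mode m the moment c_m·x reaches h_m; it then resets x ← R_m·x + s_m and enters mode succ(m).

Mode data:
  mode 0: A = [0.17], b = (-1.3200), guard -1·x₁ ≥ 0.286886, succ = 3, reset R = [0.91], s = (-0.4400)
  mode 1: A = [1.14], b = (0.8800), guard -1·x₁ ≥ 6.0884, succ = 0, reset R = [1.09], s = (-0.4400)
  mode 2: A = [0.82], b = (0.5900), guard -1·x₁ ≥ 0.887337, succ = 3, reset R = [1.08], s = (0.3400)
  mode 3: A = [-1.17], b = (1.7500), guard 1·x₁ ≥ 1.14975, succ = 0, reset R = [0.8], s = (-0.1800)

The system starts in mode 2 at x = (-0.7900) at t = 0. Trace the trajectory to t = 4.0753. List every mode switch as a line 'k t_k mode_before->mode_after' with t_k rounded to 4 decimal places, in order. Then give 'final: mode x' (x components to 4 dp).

1 1.0579 2->3
2 2.6049 3->0
3 3.4073 0->3
final: 3 0.4903

Mode 2: guard c·x = 0.8873 hit at Δt = 1.0579 (t = 1.0579), x⁻ = (-0.8873) → reset → x⁺ = (-0.6183), jump to mode 3
Mode 3: guard c·x = 1.1498 hit at Δt = 1.5470 (t = 2.6049), x⁻ = (1.1497) → reset → x⁺ = (0.7398), jump to mode 0
Mode 0: guard c·x = 0.2869 hit at Δt = 0.8024 (t = 3.4073), x⁻ = (-0.2869) → reset → x⁺ = (-0.7011), jump to mode 3
Mode 3: flow for 0.6680 to horizon, guard not reached → x = (0.4903)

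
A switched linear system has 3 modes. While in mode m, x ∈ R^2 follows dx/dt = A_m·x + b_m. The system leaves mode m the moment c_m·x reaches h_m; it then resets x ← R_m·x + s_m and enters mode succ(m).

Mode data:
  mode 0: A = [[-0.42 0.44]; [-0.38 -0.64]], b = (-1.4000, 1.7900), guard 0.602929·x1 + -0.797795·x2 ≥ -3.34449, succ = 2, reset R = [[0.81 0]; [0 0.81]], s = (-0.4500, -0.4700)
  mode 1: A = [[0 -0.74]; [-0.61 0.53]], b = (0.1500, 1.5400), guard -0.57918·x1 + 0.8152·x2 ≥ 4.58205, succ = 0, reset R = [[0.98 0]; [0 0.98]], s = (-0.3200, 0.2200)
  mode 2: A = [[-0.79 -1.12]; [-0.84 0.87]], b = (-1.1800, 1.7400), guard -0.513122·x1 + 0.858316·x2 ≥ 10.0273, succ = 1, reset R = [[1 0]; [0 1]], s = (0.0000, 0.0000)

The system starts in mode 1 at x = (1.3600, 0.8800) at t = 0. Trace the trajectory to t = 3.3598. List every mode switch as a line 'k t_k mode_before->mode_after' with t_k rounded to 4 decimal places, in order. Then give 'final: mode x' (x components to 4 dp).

1 1.5536 1->0
2 2.8593 0->2
final: 2 -2.9876 6.2024

Mode 1: guard c·x = 4.5820 hit at Δt = 1.5536 (t = 1.5536), x⁻ = (-1.1549, 4.8003) → reset → x⁺ = (-1.4518, 4.9243), jump to mode 0
Mode 0: guard c·x = -3.3445 hit at Δt = 1.3057 (t = 2.8593), x⁻ = (-0.3112, 3.9570) → reset → x⁺ = (-0.7020, 2.7352), jump to mode 2
Mode 2: flow for 0.5005 to horizon, guard not reached → x = (-2.9876, 6.2024)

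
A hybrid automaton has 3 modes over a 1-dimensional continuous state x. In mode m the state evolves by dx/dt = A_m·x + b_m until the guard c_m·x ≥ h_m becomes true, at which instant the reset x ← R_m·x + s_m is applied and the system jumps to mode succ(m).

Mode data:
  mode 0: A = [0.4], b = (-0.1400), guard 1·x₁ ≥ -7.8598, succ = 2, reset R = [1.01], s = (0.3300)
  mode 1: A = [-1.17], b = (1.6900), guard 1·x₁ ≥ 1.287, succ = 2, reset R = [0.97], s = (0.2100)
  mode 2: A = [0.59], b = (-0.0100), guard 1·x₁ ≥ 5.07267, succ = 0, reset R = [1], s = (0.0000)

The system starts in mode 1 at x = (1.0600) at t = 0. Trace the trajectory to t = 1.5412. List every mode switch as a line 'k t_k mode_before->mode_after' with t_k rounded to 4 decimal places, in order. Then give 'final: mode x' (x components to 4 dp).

Mode 1: guard c·x = 1.2870 hit at Δt = 0.7630 (t = 0.7630), x⁻ = (1.2870) → reset → x⁺ = (1.4584), jump to mode 2
Mode 2: flow for 0.7782 to horizon, guard not reached → x = (2.2983)

1 0.7630 1->2
final: 2 2.2983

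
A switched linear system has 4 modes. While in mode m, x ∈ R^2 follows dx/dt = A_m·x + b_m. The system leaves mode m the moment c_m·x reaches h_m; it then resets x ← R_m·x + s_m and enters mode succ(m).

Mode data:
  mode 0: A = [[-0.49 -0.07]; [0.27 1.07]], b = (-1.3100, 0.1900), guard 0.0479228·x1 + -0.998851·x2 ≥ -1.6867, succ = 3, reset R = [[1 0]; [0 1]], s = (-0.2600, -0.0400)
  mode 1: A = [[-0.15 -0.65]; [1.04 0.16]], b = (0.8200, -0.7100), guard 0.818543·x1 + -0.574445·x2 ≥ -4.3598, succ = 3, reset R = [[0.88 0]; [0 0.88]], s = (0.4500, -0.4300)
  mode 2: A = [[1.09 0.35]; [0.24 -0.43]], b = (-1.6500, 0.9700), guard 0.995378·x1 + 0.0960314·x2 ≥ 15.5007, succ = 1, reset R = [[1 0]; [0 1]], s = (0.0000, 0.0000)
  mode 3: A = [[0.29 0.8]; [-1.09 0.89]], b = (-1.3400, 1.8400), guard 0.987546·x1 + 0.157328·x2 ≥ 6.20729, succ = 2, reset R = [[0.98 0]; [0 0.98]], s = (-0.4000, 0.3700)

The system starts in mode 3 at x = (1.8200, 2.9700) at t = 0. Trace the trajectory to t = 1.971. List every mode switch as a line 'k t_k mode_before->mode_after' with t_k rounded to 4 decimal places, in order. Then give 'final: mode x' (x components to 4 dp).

Mode 3: guard c·x = 6.2073 hit at Δt = 1.1633 (t = 1.1633), x⁻ = (5.4265, 5.3925) → reset → x⁺ = (4.9179, 5.6547), jump to mode 2
Mode 2: flow for 0.8077 to horizon, guard not reached → x = (12.3094, 6.0138)

1 1.1633 3->2
final: 2 12.3094 6.0138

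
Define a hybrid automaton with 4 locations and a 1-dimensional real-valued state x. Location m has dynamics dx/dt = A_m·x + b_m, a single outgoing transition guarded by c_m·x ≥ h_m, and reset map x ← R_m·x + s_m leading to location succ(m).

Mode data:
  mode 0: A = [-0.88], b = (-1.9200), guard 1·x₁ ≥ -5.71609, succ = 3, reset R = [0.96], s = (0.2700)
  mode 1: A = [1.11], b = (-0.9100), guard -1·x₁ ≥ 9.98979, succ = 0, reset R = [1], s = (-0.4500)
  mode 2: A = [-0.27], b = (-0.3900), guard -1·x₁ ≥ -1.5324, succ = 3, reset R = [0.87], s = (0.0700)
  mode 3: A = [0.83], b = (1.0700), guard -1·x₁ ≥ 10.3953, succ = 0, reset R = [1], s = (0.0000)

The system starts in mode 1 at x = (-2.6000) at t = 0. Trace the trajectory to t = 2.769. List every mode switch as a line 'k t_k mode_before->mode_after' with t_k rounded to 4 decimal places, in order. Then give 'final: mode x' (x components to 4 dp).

Mode 1: guard c·x = 9.9898 hit at Δt = 1.0368 (t = 1.0368), x⁻ = (-9.9898) → reset → x⁺ = (-10.4398), jump to mode 0
Mode 0: guard c·x = -5.7161 hit at Δt = 0.9644 (t = 2.0012), x⁻ = (-5.7161) → reset → x⁺ = (-5.2174), jump to mode 3
Mode 3: flow for 0.7678 to horizon, guard not reached → x = (-8.7188)

1 1.0368 1->0
2 2.0012 0->3
final: 3 -8.7188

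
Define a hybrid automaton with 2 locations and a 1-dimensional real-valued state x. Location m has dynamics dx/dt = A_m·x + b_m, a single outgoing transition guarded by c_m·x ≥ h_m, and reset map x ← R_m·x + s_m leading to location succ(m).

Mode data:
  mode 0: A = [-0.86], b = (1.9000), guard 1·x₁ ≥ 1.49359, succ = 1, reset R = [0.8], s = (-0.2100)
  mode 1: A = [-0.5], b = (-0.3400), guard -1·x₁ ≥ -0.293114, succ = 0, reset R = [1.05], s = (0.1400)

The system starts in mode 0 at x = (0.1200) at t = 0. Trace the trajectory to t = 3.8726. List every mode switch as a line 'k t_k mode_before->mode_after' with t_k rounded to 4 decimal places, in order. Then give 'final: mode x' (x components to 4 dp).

Mode 0: guard c·x = 1.4936 hit at Δt = 1.2457 (t = 1.2457), x⁻ = (1.4936) → reset → x⁺ = (0.9849), jump to mode 1
Mode 1: guard c·x = -0.2931 hit at Δt = 1.0740 (t = 2.3197), x⁻ = (0.2931) → reset → x⁺ = (0.4478), jump to mode 0
Mode 0: guard c·x = 1.4936 hit at Δt = 1.0473 (t = 3.3670), x⁻ = (1.4936) → reset → x⁺ = (0.9849), jump to mode 1
Mode 1: flow for 0.5056 to horizon, guard not reached → x = (0.6130)

1 1.2457 0->1
2 2.3197 1->0
3 3.3670 0->1
final: 1 0.6130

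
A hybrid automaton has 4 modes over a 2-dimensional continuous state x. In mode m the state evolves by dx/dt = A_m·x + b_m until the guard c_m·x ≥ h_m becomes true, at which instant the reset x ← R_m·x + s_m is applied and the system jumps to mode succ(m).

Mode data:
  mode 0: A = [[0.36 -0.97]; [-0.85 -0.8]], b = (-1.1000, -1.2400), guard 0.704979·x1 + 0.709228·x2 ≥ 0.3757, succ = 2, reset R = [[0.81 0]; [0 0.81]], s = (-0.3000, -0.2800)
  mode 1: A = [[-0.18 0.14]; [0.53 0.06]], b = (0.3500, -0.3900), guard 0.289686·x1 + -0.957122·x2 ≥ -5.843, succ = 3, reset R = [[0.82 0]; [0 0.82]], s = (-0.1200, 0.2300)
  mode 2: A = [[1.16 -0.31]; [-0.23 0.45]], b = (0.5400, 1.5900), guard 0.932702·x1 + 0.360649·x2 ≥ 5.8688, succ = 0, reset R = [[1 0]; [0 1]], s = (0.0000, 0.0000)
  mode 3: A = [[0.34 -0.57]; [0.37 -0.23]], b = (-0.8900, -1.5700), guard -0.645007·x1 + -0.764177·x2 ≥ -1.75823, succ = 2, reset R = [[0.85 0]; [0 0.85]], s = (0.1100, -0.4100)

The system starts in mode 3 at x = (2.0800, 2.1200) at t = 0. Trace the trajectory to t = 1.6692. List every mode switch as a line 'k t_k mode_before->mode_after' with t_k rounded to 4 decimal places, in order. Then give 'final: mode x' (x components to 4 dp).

Mode 3: guard c·x = -1.7582 hit at Δt = 0.6458 (t = 0.6458), x⁻ = (1.2455, 1.2496) → reset → x⁺ = (1.1687, 0.6521), jump to mode 2
Mode 2: flow for 1.0234 to horizon, guard not reached → x = (4.0679, 2.4199)

1 0.6458 3->2
final: 2 4.0679 2.4199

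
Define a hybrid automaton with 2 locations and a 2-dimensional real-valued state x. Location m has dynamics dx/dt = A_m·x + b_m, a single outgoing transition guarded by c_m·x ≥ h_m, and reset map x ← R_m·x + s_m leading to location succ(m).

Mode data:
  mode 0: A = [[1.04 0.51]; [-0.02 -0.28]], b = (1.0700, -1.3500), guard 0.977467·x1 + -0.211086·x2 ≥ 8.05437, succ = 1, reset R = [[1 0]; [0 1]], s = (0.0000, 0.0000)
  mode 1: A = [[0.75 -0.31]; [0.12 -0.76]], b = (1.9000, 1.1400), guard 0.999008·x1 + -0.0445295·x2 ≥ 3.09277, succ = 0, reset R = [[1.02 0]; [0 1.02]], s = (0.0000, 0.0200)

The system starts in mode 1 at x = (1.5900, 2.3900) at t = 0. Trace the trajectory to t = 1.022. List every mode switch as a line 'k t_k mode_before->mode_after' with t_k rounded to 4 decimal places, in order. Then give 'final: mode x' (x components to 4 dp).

Mode 1: guard c·x = 3.0928 hit at Δt = 0.5454 (t = 0.5454), x⁻ = (3.1946, 2.2161) → reset → x⁺ = (3.2585, 2.2804), jump to mode 0
Mode 0: flow for 0.4766 to horizon, guard not reached → x = (6.5900, 1.3500)

1 0.5454 1->0
final: 0 6.5900 1.3500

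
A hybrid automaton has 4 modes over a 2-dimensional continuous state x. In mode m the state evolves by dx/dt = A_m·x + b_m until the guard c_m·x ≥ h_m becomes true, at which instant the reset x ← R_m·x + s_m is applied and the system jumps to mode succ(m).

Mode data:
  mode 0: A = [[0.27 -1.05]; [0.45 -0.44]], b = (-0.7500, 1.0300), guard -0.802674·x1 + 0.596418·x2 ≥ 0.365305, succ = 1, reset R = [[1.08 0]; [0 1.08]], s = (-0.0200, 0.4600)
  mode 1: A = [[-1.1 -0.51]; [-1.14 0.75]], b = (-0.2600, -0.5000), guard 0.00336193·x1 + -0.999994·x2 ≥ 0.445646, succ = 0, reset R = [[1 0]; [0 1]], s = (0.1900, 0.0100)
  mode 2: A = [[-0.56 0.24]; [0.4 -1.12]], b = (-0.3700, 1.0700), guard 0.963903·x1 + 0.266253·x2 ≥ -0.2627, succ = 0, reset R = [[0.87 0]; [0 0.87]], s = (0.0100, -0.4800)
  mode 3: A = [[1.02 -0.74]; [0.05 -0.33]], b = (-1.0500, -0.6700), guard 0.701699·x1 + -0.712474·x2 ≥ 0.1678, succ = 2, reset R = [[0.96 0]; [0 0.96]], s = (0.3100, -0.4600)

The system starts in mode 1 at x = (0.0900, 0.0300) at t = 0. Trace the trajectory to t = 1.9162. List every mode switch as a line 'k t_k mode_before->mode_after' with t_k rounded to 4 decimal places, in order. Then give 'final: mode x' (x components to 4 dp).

1 0.7282 1->0
2 1.3687 0->1
final: 1 -0.4661 1.0444

Mode 1: guard c·x = 0.4456 hit at Δt = 0.7282 (t = 0.7282), x⁻ = (-0.0321, -0.4458) → reset → x⁺ = (0.1579, -0.4358), jump to mode 0
Mode 0: guard c·x = 0.3653 hit at Δt = 0.6405 (t = 1.3687), x⁻ = (-0.2770, 0.2397) → reset → x⁺ = (-0.3191, 0.7189), jump to mode 1
Mode 1: flow for 0.5475 to horizon, guard not reached → x = (-0.4661, 1.0444)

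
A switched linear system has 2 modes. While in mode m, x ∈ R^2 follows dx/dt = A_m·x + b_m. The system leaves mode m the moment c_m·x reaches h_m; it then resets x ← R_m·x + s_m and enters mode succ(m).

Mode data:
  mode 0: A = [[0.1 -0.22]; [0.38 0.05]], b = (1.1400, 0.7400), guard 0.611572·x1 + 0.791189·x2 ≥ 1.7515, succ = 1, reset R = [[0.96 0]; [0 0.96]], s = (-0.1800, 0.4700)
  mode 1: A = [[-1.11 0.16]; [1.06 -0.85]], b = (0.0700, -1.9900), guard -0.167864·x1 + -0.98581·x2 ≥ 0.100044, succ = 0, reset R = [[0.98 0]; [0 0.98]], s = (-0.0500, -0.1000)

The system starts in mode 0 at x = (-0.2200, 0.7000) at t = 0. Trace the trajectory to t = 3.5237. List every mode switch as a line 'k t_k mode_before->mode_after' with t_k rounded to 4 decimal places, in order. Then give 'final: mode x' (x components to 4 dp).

1 1.0469 0->1
2 2.0222 1->0
3 3.1681 0->1
final: 1 0.9557 0.8187

Mode 0: guard c·x = 1.7515 hit at Δt = 1.0469 (t = 1.0469), x⁻ = (0.7404, 1.6415) → reset → x⁺ = (0.5308, 2.0458), jump to mode 1
Mode 1: guard c·x = 0.1000 hit at Δt = 0.9753 (t = 2.0222), x⁻ = (0.2815, -0.1494) → reset → x⁺ = (0.2259, -0.2464), jump to mode 0
Mode 0: guard c·x = 1.7515 hit at Δt = 1.1459 (t = 3.1681), x⁻ = (1.5527, 1.0136) → reset → x⁺ = (1.3105, 1.4430), jump to mode 1
Mode 1: flow for 0.3556 to horizon, guard not reached → x = (0.9557, 0.8187)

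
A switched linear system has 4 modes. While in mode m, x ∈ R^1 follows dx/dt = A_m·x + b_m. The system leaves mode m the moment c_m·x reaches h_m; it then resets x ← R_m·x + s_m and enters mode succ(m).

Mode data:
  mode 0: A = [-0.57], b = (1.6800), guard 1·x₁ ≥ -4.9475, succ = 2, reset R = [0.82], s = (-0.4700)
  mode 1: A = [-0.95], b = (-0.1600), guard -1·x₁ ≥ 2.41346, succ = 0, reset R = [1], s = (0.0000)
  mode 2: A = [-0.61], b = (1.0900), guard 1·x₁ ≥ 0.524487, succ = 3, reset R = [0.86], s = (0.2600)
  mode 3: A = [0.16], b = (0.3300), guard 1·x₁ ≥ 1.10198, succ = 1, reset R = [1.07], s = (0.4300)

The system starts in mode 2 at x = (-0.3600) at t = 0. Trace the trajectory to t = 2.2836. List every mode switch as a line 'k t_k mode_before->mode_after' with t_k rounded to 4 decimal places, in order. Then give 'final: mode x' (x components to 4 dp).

Mode 2: guard c·x = 0.5245 hit at Δt = 0.8705 (t = 0.8705), x⁻ = (0.5245) → reset → x⁺ = (0.7111), jump to mode 3
Mode 3: guard c·x = 1.1020 hit at Δt = 0.8241 (t = 1.6946), x⁻ = (1.1020) → reset → x⁺ = (1.6091), jump to mode 1
Mode 1: flow for 0.5890 to horizon, guard not reached → x = (0.8474)

1 0.8705 2->3
2 1.6946 3->1
final: 1 0.8474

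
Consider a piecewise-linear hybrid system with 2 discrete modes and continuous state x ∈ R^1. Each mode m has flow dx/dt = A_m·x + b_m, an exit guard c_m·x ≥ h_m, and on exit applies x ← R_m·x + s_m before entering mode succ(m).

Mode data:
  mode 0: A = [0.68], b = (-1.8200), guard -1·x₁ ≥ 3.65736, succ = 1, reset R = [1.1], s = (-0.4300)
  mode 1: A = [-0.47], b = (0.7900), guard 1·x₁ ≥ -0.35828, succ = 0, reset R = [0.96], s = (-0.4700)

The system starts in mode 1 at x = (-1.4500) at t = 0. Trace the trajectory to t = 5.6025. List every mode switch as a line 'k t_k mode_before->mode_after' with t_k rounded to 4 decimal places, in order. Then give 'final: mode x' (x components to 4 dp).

1 0.9123 1->0
2 1.7886 0->1
3 4.1318 1->0
4 5.0081 0->1
final: 1 -2.9581

Mode 1: guard c·x = -0.3583 hit at Δt = 0.9123 (t = 0.9123), x⁻ = (-0.3583) → reset → x⁺ = (-0.8139), jump to mode 0
Mode 0: guard c·x = 3.6574 hit at Δt = 0.8763 (t = 1.7886), x⁻ = (-3.6574) → reset → x⁺ = (-4.4531), jump to mode 1
Mode 1: guard c·x = -0.3583 hit at Δt = 2.3432 (t = 4.1318), x⁻ = (-0.3583) → reset → x⁺ = (-0.8139), jump to mode 0
Mode 0: guard c·x = 3.6574 hit at Δt = 0.8763 (t = 5.0081), x⁻ = (-3.6574) → reset → x⁺ = (-4.4531), jump to mode 1
Mode 1: flow for 0.5944 to horizon, guard not reached → x = (-2.9581)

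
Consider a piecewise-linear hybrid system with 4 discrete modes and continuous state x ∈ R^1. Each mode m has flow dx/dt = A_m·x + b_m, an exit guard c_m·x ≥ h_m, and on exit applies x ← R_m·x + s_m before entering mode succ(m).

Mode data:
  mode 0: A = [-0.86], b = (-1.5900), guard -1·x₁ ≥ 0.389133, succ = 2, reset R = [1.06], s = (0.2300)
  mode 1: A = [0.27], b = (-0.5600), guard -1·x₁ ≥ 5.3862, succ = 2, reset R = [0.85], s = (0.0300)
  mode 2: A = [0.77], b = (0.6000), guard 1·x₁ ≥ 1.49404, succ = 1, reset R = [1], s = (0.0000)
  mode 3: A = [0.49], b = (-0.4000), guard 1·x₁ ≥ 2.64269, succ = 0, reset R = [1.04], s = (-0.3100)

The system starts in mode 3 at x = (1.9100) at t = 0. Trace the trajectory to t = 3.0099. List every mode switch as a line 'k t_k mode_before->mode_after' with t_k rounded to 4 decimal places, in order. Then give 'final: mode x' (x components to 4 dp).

1 1.0465 3->0
2 2.2993 0->2
final: 2 0.2521

Mode 3: guard c·x = 2.6427 hit at Δt = 1.0465 (t = 1.0465), x⁻ = (2.6427) → reset → x⁺ = (2.4384), jump to mode 0
Mode 0: guard c·x = 0.3891 hit at Δt = 1.2528 (t = 2.2993), x⁻ = (-0.3891) → reset → x⁺ = (-0.1825), jump to mode 2
Mode 2: flow for 0.7106 to horizon, guard not reached → x = (0.2521)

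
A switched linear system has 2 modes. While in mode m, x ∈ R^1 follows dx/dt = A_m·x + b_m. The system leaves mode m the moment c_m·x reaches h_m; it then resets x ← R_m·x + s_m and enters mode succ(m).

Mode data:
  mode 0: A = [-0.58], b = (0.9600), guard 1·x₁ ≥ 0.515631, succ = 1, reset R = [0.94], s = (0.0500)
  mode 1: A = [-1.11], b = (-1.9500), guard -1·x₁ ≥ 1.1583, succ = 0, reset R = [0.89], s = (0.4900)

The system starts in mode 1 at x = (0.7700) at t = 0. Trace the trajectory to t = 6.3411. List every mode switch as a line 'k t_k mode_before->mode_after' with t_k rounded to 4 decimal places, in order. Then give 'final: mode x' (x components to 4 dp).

Mode 1: guard c·x = 1.1583 hit at Δt = 1.2976 (t = 1.2976), x⁻ = (-1.1583) → reset → x⁺ = (-0.5409), jump to mode 0
Mode 0: guard c·x = 0.5156 hit at Δt = 1.1311 (t = 2.4287), x⁻ = (0.5156) → reset → x⁺ = (0.5347), jump to mode 1
Mode 1: guard c·x = 1.1583 hit at Δt = 1.2095 (t = 3.6382), x⁻ = (-1.1583) → reset → x⁺ = (-0.5409), jump to mode 0
Mode 0: guard c·x = 0.5156 hit at Δt = 1.1311 (t = 4.7693), x⁻ = (0.5156) → reset → x⁺ = (0.5347), jump to mode 1
Mode 1: guard c·x = 1.1583 hit at Δt = 1.2095 (t = 5.9789), x⁻ = (-1.1583) → reset → x⁺ = (-0.5409), jump to mode 0
Mode 0: flow for 0.3622 to horizon, guard not reached → x = (-0.1248)

1 1.2976 1->0
2 2.4287 0->1
3 3.6382 1->0
4 4.7693 0->1
5 5.9789 1->0
final: 0 -0.1248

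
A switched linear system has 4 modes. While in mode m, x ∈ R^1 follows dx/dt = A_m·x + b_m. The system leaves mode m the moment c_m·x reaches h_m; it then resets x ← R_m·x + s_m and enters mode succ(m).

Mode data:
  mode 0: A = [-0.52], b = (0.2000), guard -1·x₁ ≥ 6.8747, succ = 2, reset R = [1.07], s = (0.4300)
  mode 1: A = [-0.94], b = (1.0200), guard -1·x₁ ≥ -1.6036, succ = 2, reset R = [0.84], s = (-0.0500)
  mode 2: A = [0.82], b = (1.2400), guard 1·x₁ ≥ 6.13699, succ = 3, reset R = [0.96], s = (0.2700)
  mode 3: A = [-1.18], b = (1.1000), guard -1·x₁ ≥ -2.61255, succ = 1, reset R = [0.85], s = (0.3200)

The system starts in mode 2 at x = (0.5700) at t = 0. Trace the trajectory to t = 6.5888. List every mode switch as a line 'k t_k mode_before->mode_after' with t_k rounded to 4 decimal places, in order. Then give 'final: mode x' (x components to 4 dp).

1 1.5868 2->3
2 2.5489 3->1
3 3.6470 1->2
4 4.8686 2->3
5 5.8307 3->1
final: 1 1.7988

Mode 2: guard c·x = 6.1370 hit at Δt = 1.5868 (t = 1.5868), x⁻ = (6.1370) → reset → x⁺ = (6.1615), jump to mode 3
Mode 3: guard c·x = -2.6126 hit at Δt = 0.9621 (t = 2.5489), x⁻ = (2.6126) → reset → x⁺ = (2.5407), jump to mode 1
Mode 1: guard c·x = -1.6036 hit at Δt = 1.0981 (t = 3.6470), x⁻ = (1.6036) → reset → x⁺ = (1.2970), jump to mode 2
Mode 2: guard c·x = 6.1370 hit at Δt = 1.2216 (t = 4.8686), x⁻ = (6.1370) → reset → x⁺ = (6.1615), jump to mode 3
Mode 3: guard c·x = -2.6126 hit at Δt = 0.9621 (t = 5.8307), x⁻ = (2.6126) → reset → x⁺ = (2.5407), jump to mode 1
Mode 1: flow for 0.7581 to horizon, guard not reached → x = (1.7988)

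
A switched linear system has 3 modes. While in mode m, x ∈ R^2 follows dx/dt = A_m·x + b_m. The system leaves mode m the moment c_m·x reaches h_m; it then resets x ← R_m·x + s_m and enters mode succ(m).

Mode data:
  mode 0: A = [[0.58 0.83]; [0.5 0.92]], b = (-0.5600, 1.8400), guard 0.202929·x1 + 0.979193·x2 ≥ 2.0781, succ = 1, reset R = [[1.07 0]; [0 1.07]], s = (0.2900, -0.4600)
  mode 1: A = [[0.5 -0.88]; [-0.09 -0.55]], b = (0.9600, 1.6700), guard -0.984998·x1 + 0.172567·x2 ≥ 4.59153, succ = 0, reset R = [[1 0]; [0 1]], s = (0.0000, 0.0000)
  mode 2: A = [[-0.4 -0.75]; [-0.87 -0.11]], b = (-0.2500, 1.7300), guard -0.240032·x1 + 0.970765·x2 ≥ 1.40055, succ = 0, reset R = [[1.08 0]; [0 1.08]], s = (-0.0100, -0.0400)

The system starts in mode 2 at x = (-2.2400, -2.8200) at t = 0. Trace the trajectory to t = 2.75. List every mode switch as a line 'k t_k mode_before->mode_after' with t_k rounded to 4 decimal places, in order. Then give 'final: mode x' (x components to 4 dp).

Mode 2: guard c·x = 1.4005 hit at Δt = 1.3395 (t = 1.3395), x⁻ = (-1.1688, 1.1537) → reset → x⁺ = (-1.2723, 1.2060), jump to mode 0
Mode 0: guard c·x = 2.0781 hit at Δt = 0.4146 (t = 1.7541), x⁻ = (-1.2083, 2.3727) → reset → x⁺ = (-1.0029, 2.0788), jump to mode 1
Mode 1: flow for 0.9959 to horizon, guard not reached → x = (-3.0652, 2.6209)

1 1.3395 2->0
2 1.7541 0->1
final: 1 -3.0652 2.6209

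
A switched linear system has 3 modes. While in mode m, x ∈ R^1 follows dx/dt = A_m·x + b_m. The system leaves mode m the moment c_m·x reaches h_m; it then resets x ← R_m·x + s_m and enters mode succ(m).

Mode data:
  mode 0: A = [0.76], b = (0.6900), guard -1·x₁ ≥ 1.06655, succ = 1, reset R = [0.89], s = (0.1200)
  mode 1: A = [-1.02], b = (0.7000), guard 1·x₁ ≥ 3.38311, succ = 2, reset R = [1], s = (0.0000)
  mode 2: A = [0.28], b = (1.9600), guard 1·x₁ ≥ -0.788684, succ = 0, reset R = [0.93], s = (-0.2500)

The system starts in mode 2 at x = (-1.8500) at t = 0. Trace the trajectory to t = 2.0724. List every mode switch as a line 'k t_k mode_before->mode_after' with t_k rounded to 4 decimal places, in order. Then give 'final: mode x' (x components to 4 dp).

1 0.6692 2->0
2 1.6449 0->1
final: 1 -0.2936

Mode 2: guard c·x = -0.7887 hit at Δt = 0.6692 (t = 0.6692), x⁻ = (-0.7887) → reset → x⁺ = (-0.9835), jump to mode 0
Mode 0: guard c·x = 1.0666 hit at Δt = 0.9757 (t = 1.6449), x⁻ = (-1.0666) → reset → x⁺ = (-0.8292), jump to mode 1
Mode 1: flow for 0.4275 to horizon, guard not reached → x = (-0.2936)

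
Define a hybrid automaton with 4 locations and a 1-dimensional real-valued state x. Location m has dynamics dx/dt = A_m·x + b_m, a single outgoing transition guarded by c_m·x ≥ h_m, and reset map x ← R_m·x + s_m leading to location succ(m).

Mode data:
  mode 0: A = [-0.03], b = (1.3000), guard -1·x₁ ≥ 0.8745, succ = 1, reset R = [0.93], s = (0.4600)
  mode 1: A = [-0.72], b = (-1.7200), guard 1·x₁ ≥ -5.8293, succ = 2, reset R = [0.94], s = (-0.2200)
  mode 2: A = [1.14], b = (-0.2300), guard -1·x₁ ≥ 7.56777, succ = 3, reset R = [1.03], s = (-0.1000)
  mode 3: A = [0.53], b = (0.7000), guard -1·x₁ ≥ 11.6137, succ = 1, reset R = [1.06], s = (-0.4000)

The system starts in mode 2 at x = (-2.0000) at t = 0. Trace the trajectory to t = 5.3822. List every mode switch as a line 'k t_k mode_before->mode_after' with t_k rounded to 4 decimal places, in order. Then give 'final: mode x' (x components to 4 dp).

1 1.1061 2->3
2 1.9520 3->1
3 3.4779 1->2
4 3.7192 2->3
5 4.5651 3->1
final: 1 -8.1200

Mode 2: guard c·x = 7.5678 hit at Δt = 1.1061 (t = 1.1061), x⁻ = (-7.5678) → reset → x⁺ = (-7.8948), jump to mode 3
Mode 3: guard c·x = 11.6137 hit at Δt = 0.8459 (t = 1.9520), x⁻ = (-11.6137) → reset → x⁺ = (-12.7105), jump to mode 1
Mode 1: guard c·x = -5.8293 hit at Δt = 1.5259 (t = 3.4779), x⁻ = (-5.8293) → reset → x⁺ = (-5.6995), jump to mode 2
Mode 2: guard c·x = 7.5678 hit at Δt = 0.2413 (t = 3.7192), x⁻ = (-7.5678) → reset → x⁺ = (-7.8948), jump to mode 3
Mode 3: guard c·x = 11.6137 hit at Δt = 0.8459 (t = 4.5651), x⁻ = (-11.6137) → reset → x⁺ = (-12.7105), jump to mode 1
Mode 1: flow for 0.8171 to horizon, guard not reached → x = (-8.1200)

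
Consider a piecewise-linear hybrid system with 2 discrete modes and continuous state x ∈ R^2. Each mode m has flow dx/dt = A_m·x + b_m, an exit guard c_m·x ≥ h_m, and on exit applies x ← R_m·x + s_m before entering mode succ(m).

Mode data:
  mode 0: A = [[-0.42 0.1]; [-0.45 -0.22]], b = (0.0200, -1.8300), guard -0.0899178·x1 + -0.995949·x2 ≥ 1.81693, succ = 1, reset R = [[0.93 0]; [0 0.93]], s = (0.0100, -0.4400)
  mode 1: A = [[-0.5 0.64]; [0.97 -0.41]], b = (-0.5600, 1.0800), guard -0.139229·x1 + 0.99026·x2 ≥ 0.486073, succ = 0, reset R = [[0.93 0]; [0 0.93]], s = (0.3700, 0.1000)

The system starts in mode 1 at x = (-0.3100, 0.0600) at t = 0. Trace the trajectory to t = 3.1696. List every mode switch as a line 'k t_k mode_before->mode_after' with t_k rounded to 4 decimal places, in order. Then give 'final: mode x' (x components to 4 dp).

1 0.6182 1->0
2 2.0174 0->1
final: 1 -1.3250 -1.1053

Mode 1: guard c·x = 0.4861 hit at Δt = 0.6182 (t = 0.6182), x⁻ = (-0.4341, 0.4298) → reset → x⁺ = (-0.0337, 0.4997), jump to mode 0
Mode 0: guard c·x = 1.8169 hit at Δt = 1.3992 (t = 2.0174), x⁻ = (-0.0857, -1.8166) → reset → x⁺ = (-0.0697, -2.1294), jump to mode 1
Mode 1: flow for 1.1522 to horizon, guard not reached → x = (-1.3250, -1.1053)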